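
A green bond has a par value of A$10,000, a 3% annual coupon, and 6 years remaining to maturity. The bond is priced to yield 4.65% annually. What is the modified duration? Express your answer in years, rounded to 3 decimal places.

Periodic yield y = 0.0465. First find Macaulay duration:
  t   CF        PV=CF/(1+0.0465)^t    t·PV
  1       300.00       286.6699       286.6699
  2       300.00       273.9320       547.8640
  3       300.00       261.7602       785.2805
  4       300.00       250.1292     1,000.5166
  5       300.00       239.0150     1,195.0748
  6    10,300.00     7,841.5484    47,049.2905
  Σ                  9,153.0546    50,864.6964
P = 9,153.0546; Macaulay duration = 50,864.6964 / 9,153.0546 = 5.55713 years.
Modified duration = D_Mac / (1 + y) = 5.55713 / 1.0465 = 5.31020 years.

5.310 years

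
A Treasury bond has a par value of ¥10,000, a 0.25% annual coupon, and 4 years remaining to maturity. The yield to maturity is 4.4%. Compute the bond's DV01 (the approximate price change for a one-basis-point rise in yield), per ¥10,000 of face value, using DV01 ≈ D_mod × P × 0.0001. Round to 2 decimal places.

¥3.25

Periodic yield y = 0.044.
  t   CF        PV=CF/(1+0.044)^t    t·PV
  1        25.00        23.9464        23.9464
  2        25.00        22.9371        45.8743
  3        25.00        21.9704        65.9113
  4    10,025.00     8,438.8329    33,755.3315
  Σ                  8,507.6868    33,891.0634
P = 8,507.6868; D_Mac = 3.98358 yrs; D_mod = 3.81569 yrs.
DV01 ≈ 3.81569 × 8,507.6868 × 0.0001 = 3.246270.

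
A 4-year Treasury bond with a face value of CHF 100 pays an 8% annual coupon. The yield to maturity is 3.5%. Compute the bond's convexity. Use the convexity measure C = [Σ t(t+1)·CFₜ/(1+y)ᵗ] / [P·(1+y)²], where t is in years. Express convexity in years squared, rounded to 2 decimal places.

With y = 0.035:
  t   CF        PV=CF/(1+0.035)^t    t·PV        t(t+1)·PV
  1         8.00         7.7295         7.7295          15.4589
  2         8.00         7.4681        14.9362          44.8085
  3         8.00         7.2155        21.6466          86.5865
  4       108.00        94.1158       376.4630       1,882.3152
  Σ                    116.5289       420.7753       2,029.1692
P = 116.5289.
Convexity = Σ t(t+1)·PV / [P·(1+y)²] = 2,029.1692 / (116.5289 × 1.071225) = 16.25564.

16.26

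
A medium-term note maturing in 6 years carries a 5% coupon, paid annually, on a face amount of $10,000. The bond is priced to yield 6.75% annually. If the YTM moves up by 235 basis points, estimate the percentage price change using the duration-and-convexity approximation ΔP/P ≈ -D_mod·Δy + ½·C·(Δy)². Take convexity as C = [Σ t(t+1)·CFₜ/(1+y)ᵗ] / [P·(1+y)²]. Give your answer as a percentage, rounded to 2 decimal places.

-10.80%

With y = 0.0675:
  t   CF        PV=CF/(1+0.0675)^t    t·PV        t(t+1)·PV
  1       500.00       468.3841       468.3841         936.7681
  2       500.00       438.7673       877.5346       2,632.6037
  3       500.00       411.0232     1,233.0696       4,932.2786
  4       500.00       385.0335     1,540.1338       7,700.6692
  5       500.00       360.6871     1,803.4354      10,820.6124
  6    10,500.00     7,095.4835    42,572.9012     298,010.3087
  Σ                  9,159.3787    48,495.4588     325,033.2407
P = 9,159.3787; D_Mac = 5.29462 yrs; D_mod = 4.95983 yrs; C = 31.14053.
Duration effect: -4.95983 × (+0.0235) = -0.116556
Convexity effect: 0.5 × 31.14053 × (0.0235)² = +0.0085987
ΔP/P ≈ -0.116556 + 0.0085987 = -0.107957 = -10.7957%.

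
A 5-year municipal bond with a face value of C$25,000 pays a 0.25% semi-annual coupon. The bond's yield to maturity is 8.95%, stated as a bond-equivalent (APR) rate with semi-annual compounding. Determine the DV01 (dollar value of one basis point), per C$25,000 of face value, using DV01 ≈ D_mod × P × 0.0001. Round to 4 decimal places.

Periodic yield y = 0.04475.
  t   CF        PV=CF/(1+0.04475)^t    t·PV
  1        31.25        29.9115        29.9115
  2        31.25        28.6303        57.2605
  3        31.25        27.4039        82.2118
  4        31.25        26.2301       104.9205
  5        31.25        25.1066       125.5331
  6        31.25        24.0312       144.1873
  7        31.25        23.0019       161.0132
  8        31.25        22.0166       176.1331
  9        31.25        21.0736       189.6623
  10   25,031.25    16,156.9261   161,569.2614
  Σ                 16,384.3319   162,640.0947
P = 16,384.3319; D_Mac = 9.92656 half-year periods = 4.96328 yrs; D_mod = 4.75069 yrs.
DV01 ≈ 4.75069 × 16,384.3319 × 0.0001 = 7.783685.

C$7.7837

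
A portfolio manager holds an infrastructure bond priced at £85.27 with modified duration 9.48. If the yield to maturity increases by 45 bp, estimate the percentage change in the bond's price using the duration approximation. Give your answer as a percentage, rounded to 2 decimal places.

-4.27%

Duration approximation: ΔP/P ≈ -D_mod · Δy = -9.48 × (+0.0045) = -0.042660.
As a percentage: -4.2660%.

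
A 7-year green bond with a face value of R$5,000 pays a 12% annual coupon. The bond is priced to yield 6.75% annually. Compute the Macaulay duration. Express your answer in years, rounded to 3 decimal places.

5.345 years

Periodic yield y = 0.0675. Discount each cash flow and weight by its year:
  t   CF        PV=CF/(1+0.0675)^t    t·PV
  1       600.00       562.0609       562.0609
  2       600.00       526.5207     1,053.0415
  3       600.00       493.2279     1,479.6836
  4       600.00       462.0401     1,848.1606
  5       600.00       432.8245     2,164.1225
  6       600.00       405.4562     2,432.7372
  7     5,600.00     3,544.9723    24,814.8058
  Σ                  6,427.1026    34,354.6121
Price P = Σ PV = 6,427.1026.
Macaulay duration = Σ(t·PV) / P = 34,354.6121 / 6,427.1026 = 5.34527 years.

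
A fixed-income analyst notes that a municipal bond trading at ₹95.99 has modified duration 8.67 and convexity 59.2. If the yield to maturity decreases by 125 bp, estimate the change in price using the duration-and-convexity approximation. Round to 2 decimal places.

+₹10.85

Duration effect: -D_mod·Δy = -8.67 × (-0.0125) = +0.108375
Convexity effect: ½·C·(Δy)² = 0.5 × 59.2 × (-0.0125)² = +0.0046250
ΔP/P ≈ +0.108375 + 0.0046250 = +0.113000
ΔP ≈ 95.99 × (+0.113000) = +10.84687.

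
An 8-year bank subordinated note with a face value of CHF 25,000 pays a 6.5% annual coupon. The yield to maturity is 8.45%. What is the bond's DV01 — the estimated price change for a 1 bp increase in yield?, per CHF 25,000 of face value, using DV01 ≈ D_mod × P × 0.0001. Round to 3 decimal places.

CHF 13.089

Periodic yield y = 0.0845.
  t   CF        PV=CF/(1+0.0845)^t    t·PV
  1     1,625.00     1,498.3864     1,498.3864
  2     1,625.00     1,381.6379     2,763.2759
  3     1,625.00     1,273.9861     3,821.9584
  4     1,625.00     1,174.7221     4,698.8884
  5     1,625.00     1,083.1923     5,415.9617
  6     1,625.00       998.7942     5,992.7654
  7     1,625.00       920.9721     6,446.8047
  8    26,625.00    13,914.0374   111,312.2990
  Σ                 22,245.7286   141,950.3398
P = 22,245.7286; D_Mac = 6.38102 yrs; D_mod = 5.88383 yrs.
DV01 ≈ 5.88383 × 22,245.7286 × 0.0001 = 13.089012.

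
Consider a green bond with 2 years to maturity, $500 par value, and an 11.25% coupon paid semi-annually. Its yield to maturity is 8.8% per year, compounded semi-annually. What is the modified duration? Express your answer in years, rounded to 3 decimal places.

1.772 years

Periodic yield y = 0.044. First find Macaulay duration:
  t   CF        PV=CF/(1+0.044)^t    t·PV
  1       28.125        26.9397        26.9397
  2       28.125        25.8043        51.6085
  3       28.125        24.7167        74.1502
  4      528.125       444.5645     1,778.2578
  Σ                    522.0251     1,930.9562
P = 522.0251; Macaulay duration = 1,930.9562 / 522.0251 = 3.69897 half-year periods = 1.84949 years.
Modified duration = D_Mac / (1 + y) = 1.84949 / 1.044 = 1.77154 years.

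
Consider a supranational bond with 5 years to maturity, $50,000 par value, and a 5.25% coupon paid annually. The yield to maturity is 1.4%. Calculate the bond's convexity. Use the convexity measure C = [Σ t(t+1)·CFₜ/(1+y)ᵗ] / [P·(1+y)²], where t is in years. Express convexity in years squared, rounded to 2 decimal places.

25.83

With y = 0.014:
  t   CF        PV=CF/(1+0.014)^t    t·PV        t(t+1)·PV
  1     2,625.00     2,588.7574     2,588.7574       5,177.5148
  2     2,625.00     2,553.0152     5,106.0304      15,318.0911
  3     2,625.00     2,517.7665     7,553.2994      30,213.1974
  4     2,625.00     2,483.0044     9,932.0176      49,660.0878
  5    52,625.00    49,091.0514   245,455.2571   1,472,731.5428
  Σ                 59,233.5949   270,635.3618   1,573,100.4339
P = 59,233.5949.
Convexity = Σ t(t+1)·PV / [P·(1+y)²] = 1,573,100.4339 / (59,233.5949 × 1.028196) = 25.82929.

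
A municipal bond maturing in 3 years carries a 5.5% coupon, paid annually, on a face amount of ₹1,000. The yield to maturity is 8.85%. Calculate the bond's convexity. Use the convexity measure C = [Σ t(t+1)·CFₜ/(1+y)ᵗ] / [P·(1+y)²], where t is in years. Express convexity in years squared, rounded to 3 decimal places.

With y = 0.0885:
  t   CF        PV=CF/(1+0.0885)^t    t·PV        t(t+1)·PV
  1        55.00        50.5282        50.5282         101.0565
  2        55.00        46.4201        92.8401         278.5204
  3     1,055.00       818.0261     2,454.0783       9,816.3132
  Σ                    914.9744     2,597.4467      10,195.8901
P = 914.9744.
Convexity = Σ t(t+1)·PV / [P·(1+y)²] = 10,195.8901 / (914.9744 × 1.184832) = 9.40501.

9.405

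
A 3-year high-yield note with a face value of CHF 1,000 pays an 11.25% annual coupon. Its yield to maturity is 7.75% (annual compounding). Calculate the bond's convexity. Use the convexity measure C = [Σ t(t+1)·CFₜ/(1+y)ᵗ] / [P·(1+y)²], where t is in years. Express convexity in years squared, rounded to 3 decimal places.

With y = 0.0775:
  t   CF        PV=CF/(1+0.0775)^t    t·PV        t(t+1)·PV
  1       112.50       104.4084       104.4084         208.8167
  2       112.50        96.8987       193.7974         581.3922
  3     1,112.50       889.2998     2,667.8993      10,671.5973
  Σ                  1,090.6068     2,966.1051      11,461.8062
P = 1,090.6068.
Convexity = Σ t(t+1)·PV / [P·(1+y)²] = 11,461.8062 / (1,090.6068 × 1.161006) = 9.05212.

9.052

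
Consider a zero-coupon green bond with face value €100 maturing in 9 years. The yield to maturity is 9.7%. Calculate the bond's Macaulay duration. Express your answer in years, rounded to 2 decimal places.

9.00 years

A zero-coupon bond has a single cash flow at maturity, so its Macaulay duration equals its maturity: 9 years.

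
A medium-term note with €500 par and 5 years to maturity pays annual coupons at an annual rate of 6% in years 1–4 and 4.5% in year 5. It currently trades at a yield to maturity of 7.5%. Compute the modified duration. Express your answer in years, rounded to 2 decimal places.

Periodic yield y = 0.075. First find Macaulay duration:
  t   CF        PV=CF/(1+0.075)^t    t·PV
  1        30.00        27.9070        27.9070
  2        30.00        25.9600        51.9200
  3        30.00        24.1488        72.4465
  4        30.00        22.4640        89.8561
  5       522.50       363.9519     1,819.7594
  Σ                    464.4317     2,061.8889
P = 464.4317; Macaulay duration = 2,061.8889 / 464.4317 = 4.43960 years.
Modified duration = D_Mac / (1 + y) = 4.43960 / 1.075 = 4.12986 years.

4.13 years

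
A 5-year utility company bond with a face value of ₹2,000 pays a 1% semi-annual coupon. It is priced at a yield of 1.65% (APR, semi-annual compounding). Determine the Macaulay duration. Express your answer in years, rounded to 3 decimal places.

Periodic yield y = 0.00825. Discount each cash flow and weight by its period:
  t   CF        PV=CF/(1+0.00825)^t    t·PV
  1        10.00         9.9182         9.9182
  2        10.00         9.8370        19.6740
  3        10.00         9.7565        29.2696
  4        10.00         9.6767        38.7068
  5        10.00         9.5975        47.9876
  6        10.00         9.5190        57.1139
  7        10.00         9.4411        66.0877
  8        10.00         9.3638        74.9107
  9        10.00         9.2872        83.5850
  10    2,010.00     1,851.4575    18,514.5751
  Σ                  1,937.8546    18,941.8286
Price P = Σ PV = 1,937.8546.
Macaulay duration = Σ(t·PV) / P = 18,941.8286 / 1,937.8546 = 9.77464 half-year periods.
In years: 9.77464 / 2 = 4.88732 years.

4.887 years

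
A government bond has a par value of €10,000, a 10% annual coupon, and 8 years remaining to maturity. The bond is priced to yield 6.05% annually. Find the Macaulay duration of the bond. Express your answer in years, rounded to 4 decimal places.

6.1045 years

Periodic yield y = 0.0605. Discount each cash flow and weight by its year:
  t   CF        PV=CF/(1+0.0605)^t    t·PV
  1     1,000.00       942.9514       942.9514
  2     1,000.00       889.1574     1,778.3148
  3     1,000.00       838.4323     2,515.2968
  4     1,000.00       790.6009     3,162.4036
  5     1,000.00       745.4983     3,727.4913
  6     1,000.00       702.9687     4,217.8120
  7     1,000.00       662.8653     4,640.0572
  8    11,000.00     6,875.5477    55,004.3820
  Σ                 12,448.0220    75,988.7091
Price P = Σ PV = 12,448.0220.
Macaulay duration = Σ(t·PV) / P = 75,988.7091 / 12,448.0220 = 6.10448 years.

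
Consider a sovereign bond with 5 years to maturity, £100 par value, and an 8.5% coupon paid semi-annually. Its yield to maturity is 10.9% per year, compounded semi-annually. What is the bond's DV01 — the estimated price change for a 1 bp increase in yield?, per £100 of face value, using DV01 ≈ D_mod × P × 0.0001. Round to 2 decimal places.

Periodic yield y = 0.0545.
  t   CF        PV=CF/(1+0.0545)^t    t·PV
  1         4.25         4.0303         4.0303
  2         4.25         3.8220         7.6441
  3         4.25         3.6245        10.8735
  4         4.25         3.4372        13.7487
  5         4.25         3.2595        16.2977
  6         4.25         3.0911        18.5464
  7         4.25         2.9313        20.5192
  8         4.25         2.7798        22.2385
  9         4.25         2.6361        23.7253
  10      104.25        61.3211       613.2114
  Σ                     90.9331       750.8353
P = 90.9331; D_Mac = 8.25701 half-year periods = 4.12850 yrs; D_mod = 3.91513 yrs.
DV01 ≈ 3.91513 × 90.9331 × 0.0001 = 0.035601.

£0.04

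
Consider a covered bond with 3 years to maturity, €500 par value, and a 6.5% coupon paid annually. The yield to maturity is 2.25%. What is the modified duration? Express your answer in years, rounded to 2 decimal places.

2.77 years

Periodic yield y = 0.0225. First find Macaulay duration:
  t   CF        PV=CF/(1+0.0225)^t    t·PV
  1        32.50        31.7848        31.7848
  2        32.50        31.0854        62.1708
  3       532.50       498.1150     1,494.3451
  Σ                    560.9853     1,588.3008
P = 560.9853; Macaulay duration = 1,588.3008 / 560.9853 = 2.83127 years.
Modified duration = D_Mac / (1 + y) = 2.83127 / 1.0225 = 2.76897 years.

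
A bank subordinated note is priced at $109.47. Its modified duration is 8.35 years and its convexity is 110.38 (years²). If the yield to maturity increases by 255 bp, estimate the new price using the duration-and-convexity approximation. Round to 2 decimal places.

Duration effect: -D_mod·Δy = -8.35 × (+0.0255) = -0.212925
Convexity effect: ½·C·(Δy)² = 0.5 × 110.38 × (0.0255)² = +0.0358872975
ΔP/P ≈ -0.212925 + 0.0358872975 = -0.1770377025
New price ≈ 109.47 × (1 - 0.1770377025) = 90.089682707325.

$90.09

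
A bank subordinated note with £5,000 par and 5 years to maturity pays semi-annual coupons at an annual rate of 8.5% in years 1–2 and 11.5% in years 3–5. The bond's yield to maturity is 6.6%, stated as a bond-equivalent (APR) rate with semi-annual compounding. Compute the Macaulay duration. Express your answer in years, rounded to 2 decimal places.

4.18 years

Periodic yield y = 0.033. Discount each cash flow and weight by its period:
  t   CF        PV=CF/(1+0.033)^t    t·PV
  1       212.50       205.7115       205.7115
  2       212.50       199.1399       398.2798
  3       212.50       192.7782       578.3347
  4       212.50       186.6198       746.4791
  5       287.50       244.4197     1,222.0986
  6       287.50       236.6115     1,419.6692
  7       287.50       229.0528     1,603.3696
  8       287.50       221.7355     1,773.8842
  9       287.50       214.6520     1,931.8681
  10    5,287.50     3,821.6170    38,216.1704
  Σ                  5,752.3380    48,095.8652
Price P = Σ PV = 5,752.3380.
Macaulay duration = Σ(t·PV) / P = 48,095.8652 / 5,752.3380 = 8.36110 half-year periods.
In years: 8.36110 / 2 = 4.18055 years.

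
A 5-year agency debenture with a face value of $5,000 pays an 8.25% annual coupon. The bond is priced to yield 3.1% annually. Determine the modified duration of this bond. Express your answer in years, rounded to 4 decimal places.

4.2399 years

Periodic yield y = 0.031. First find Macaulay duration:
  t   CF        PV=CF/(1+0.031)^t    t·PV
  1       412.50       400.0970       400.0970
  2       412.50       388.0669       776.1338
  3       412.50       376.3986     1,129.1957
  4       412.50       365.0811     1,460.3242
  5     5,412.50     4,646.2715    23,231.3575
  Σ                  6,175.9150    26,997.1082
P = 6,175.9150; Macaulay duration = 26,997.1082 / 6,175.9150 = 4.37135 years.
Modified duration = D_Mac / (1 + y) = 4.37135 / 1.031 = 4.23992 years.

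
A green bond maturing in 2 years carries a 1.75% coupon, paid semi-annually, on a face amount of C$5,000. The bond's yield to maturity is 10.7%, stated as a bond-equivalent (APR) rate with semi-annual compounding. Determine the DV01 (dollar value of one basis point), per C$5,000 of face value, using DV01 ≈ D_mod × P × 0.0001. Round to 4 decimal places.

Periodic yield y = 0.0535.
  t   CF        PV=CF/(1+0.0535)^t    t·PV
  1        43.75        41.5282        41.5282
  2        43.75        39.4193        78.8386
  3        43.75        37.4175       112.2524
  4     5,043.75     4,094.6369    16,378.5475
  Σ                  4,213.0019    16,611.1667
P = 4,213.0019; D_Mac = 3.94283 half-year periods = 1.97142 yrs; D_mod = 1.87130 yrs.
DV01 ≈ 1.87130 × 4,213.0019 × 0.0001 = 0.788380.

C$0.7884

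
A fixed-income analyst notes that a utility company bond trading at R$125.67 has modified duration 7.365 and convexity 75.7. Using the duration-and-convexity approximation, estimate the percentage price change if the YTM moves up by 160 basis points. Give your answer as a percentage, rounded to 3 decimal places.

Duration effect: -D_mod·Δy = -7.365 × (+0.016) = -0.117840
Convexity effect: ½·C·(Δy)² = 0.5 × 75.7 × (0.016)² = +0.0096896
ΔP/P ≈ -0.117840 + 0.0096896 = -0.1081504
= -10.81504%.

-10.815%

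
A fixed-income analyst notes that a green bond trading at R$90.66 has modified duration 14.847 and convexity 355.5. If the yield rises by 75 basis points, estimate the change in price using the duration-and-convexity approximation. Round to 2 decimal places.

-R$9.19

Duration effect: -D_mod·Δy = -14.847 × (+0.0075) = -0.1113525
Convexity effect: ½·C·(Δy)² = 0.5 × 355.5 × (0.0075)² = +0.0099984375
ΔP/P ≈ -0.1113525 + 0.0099984375 = -0.1013540625
ΔP ≈ 90.66 × (-0.1013540625) = -9.18875930625.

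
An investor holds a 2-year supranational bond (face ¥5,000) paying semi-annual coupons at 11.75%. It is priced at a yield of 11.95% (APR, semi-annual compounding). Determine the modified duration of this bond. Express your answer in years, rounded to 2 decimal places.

Periodic yield y = 0.05975. First find Macaulay duration:
  t   CF        PV=CF/(1+0.05975)^t    t·PV
  1       293.75       277.1880       277.1880
  2       293.75       261.5598       523.1196
  3       293.75       246.8128       740.4383
  4     5,293.75     4,197.1040    16,788.4158
  Σ                  4,982.6645    18,329.1618
P = 4,982.6645; Macaulay duration = 18,329.1618 / 4,982.6645 = 3.67859 half-year periods = 1.83929 years.
Modified duration = D_Mac / (1 + y) = 1.83929 / 1.05975 = 1.73559 years.

1.74 years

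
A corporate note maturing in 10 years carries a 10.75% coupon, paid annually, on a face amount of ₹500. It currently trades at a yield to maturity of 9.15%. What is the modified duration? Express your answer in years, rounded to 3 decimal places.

6.191 years

Periodic yield y = 0.0915. First find Macaulay duration:
  t   CF        PV=CF/(1+0.0915)^t    t·PV
  1        53.75        49.2442        49.2442
  2        53.75        45.1160        90.2321
  3        53.75        41.3340       124.0019
  4        53.75        37.8690       151.4759
  5        53.75        34.6944       173.4722
  6        53.75        31.7860       190.7161
  7        53.75        29.1214       203.8498
  8        53.75        26.6802       213.4413
  9        53.75        24.4436       219.9922
  10      553.75       230.7153     2,307.1527
  Σ                    551.0040     3,723.5784
P = 551.0040; Macaulay duration = 3,723.5784 / 551.0040 = 6.75781 years.
Modified duration = D_Mac / (1 + y) = 6.75781 / 1.0915 = 6.19130 years.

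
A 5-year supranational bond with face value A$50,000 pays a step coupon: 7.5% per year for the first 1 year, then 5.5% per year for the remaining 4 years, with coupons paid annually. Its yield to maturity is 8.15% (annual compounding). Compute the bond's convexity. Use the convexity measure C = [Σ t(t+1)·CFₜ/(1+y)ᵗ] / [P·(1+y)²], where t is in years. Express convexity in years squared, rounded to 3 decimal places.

21.665

With y = 0.0815:
  t   CF        PV=CF/(1+0.0815)^t    t·PV        t(t+1)·PV
  1     3,750.00     3,467.4064     3,467.4064       6,934.8128
  2     2,750.00     2,351.1463     4,702.2925      14,106.8776
  3     2,750.00     2,173.9679     6,521.9036      26,087.6145
  4     2,750.00     2,010.1414     8,040.5654      40,202.8271
  5    52,750.00    35,652.4882   178,262.4411   1,069,574.6467
  Σ                 45,655.1501   200,994.6091   1,156,906.7786
P = 45,655.1501.
Convexity = Σ t(t+1)·PV / [P·(1+y)²] = 1,156,906.7786 / (45,655.1501 × 1.169642) = 21.66484.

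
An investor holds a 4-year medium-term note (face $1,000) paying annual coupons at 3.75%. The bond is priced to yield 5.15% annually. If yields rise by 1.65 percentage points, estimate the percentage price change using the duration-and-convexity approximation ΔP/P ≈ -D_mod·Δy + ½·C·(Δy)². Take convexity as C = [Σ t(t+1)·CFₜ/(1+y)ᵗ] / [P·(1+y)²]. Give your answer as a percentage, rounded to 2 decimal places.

With y = 0.0515:
  t   CF        PV=CF/(1+0.0515)^t    t·PV        t(t+1)·PV
  1        37.50        35.6633        35.6633          71.3267
  2        37.50        33.9166        67.8333         203.4998
  3        37.50        32.2555        96.7664         387.0657
  4     1,037.50       848.6937     3,394.7749      16,973.8747
  Σ                    950.5292     3,595.0380      17,635.7669
P = 950.5292; D_Mac = 3.78214 yrs; D_mod = 3.59690 yrs; C = 16.78071.
Duration effect: -3.59690 × (+0.0165) = -0.059349
Convexity effect: 0.5 × 16.78071 × (0.0165)² = +0.0022843
ΔP/P ≈ -0.059349 + 0.0022843 = -0.057065 = -5.7065%.

-5.71%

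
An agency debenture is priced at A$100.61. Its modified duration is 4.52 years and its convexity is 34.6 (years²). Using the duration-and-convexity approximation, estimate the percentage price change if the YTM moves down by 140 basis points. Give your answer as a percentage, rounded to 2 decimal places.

+6.67%

Duration effect: -D_mod·Δy = -4.52 × (-0.014) = +0.063280
Convexity effect: ½·C·(Δy)² = 0.5 × 34.6 × (-0.014)² = +0.0033908
ΔP/P ≈ +0.063280 + 0.0033908 = +0.0666708
= +6.66708%.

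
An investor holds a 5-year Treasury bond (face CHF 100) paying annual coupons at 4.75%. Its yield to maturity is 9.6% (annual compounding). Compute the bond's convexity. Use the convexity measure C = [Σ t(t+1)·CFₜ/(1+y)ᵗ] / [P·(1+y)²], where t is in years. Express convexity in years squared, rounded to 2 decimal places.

21.76

With y = 0.096:
  t   CF        PV=CF/(1+0.096)^t    t·PV        t(t+1)·PV
  1         4.75         4.3339         4.3339           8.6679
  2         4.75         3.9543         7.9087          23.7260
  3         4.75         3.6080        10.8239          43.2955
  4         4.75         3.2919        13.1677          65.8387
  5       104.75        66.2371       331.1855       1,987.1128
  Σ                     81.4253       367.4197       2,128.6409
P = 81.4253.
Convexity = Σ t(t+1)·PV / [P·(1+y)²] = 2,128.6409 / (81.4253 × 1.201216) = 21.76317.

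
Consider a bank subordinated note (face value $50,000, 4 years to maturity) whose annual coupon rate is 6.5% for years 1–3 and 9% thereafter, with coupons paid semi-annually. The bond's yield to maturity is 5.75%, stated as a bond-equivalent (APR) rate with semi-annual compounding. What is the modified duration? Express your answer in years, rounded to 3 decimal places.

3.495 years

Periodic yield y = 0.02875. First find Macaulay duration:
  t   CF        PV=CF/(1+0.02875)^t    t·PV
  1     1,625.00     1,579.5869     1,579.5869
  2     1,625.00     1,535.4429     3,070.8858
  3     1,625.00     1,492.5326     4,477.5977
  4     1,625.00     1,450.8215     5,803.2859
  5     1,625.00     1,410.2760     7,051.3801
  6     1,625.00     1,370.8637     8,225.1822
  7     2,250.00     1,845.0731    12,915.5118
  8    52,250.00    41,649.2811   333,194.2484
  Σ                 52,333.8777   376,317.6788
P = 52,333.8777; Macaulay duration = 376,317.6788 / 52,333.8777 = 7.19071 half-year periods = 3.59535 years.
Modified duration = D_Mac / (1 + y) = 3.59535 / 1.02875 = 3.49488 years.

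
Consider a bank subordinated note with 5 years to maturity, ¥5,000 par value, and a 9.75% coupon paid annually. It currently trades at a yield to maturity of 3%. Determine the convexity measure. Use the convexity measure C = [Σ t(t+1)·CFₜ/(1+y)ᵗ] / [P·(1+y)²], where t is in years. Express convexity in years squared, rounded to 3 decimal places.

23.001

With y = 0.03:
  t   CF        PV=CF/(1+0.03)^t    t·PV        t(t+1)·PV
  1       487.50       473.3010       473.3010         946.6019
  2       487.50       459.5155       919.0310       2,757.0930
  3       487.50       446.1316     1,338.3947       5,353.5787
  4       487.50       433.1374     1,732.5497       8,662.7487
  5     5,487.50     4,733.5657    23,667.8285     142,006.9711
  Σ                  6,545.6512    28,131.1049     159,726.9935
P = 6,545.6512.
Convexity = Σ t(t+1)·PV / [P·(1+y)²] = 159,726.9935 / (6,545.6512 × 1.060900) = 23.00123.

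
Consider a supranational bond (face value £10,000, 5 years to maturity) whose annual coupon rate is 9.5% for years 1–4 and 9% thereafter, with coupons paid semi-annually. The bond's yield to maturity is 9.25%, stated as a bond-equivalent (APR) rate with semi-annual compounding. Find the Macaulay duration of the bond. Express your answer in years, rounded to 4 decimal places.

Periodic yield y = 0.04625. Discount each cash flow and weight by its period:
  t   CF        PV=CF/(1+0.04625)^t    t·PV
  1       475.00       454.0024       454.0024
  2       475.00       433.9330       867.8660
  3       475.00       414.7508     1,244.2523
  4       475.00       396.4165     1,585.6660
  5       475.00       378.8927     1,894.4636
  6       475.00       362.1436     2,172.8614
  7       475.00       346.1348     2,422.9439
  8       475.00       330.8338     2,646.6702
  9       450.00       299.5665     2,696.0987
  10   10,450.00     6,649.0803    66,490.8034
  Σ                 10,065.7544    82,475.6278
Price P = Σ PV = 10,065.7544.
Macaulay duration = Σ(t·PV) / P = 82,475.6278 / 10,065.7544 = 8.19369 half-year periods.
In years: 8.19369 / 2 = 4.09684 years.

4.0968 years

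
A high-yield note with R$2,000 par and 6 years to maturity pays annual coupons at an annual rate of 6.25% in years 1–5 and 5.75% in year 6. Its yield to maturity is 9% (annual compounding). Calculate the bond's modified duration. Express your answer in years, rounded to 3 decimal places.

Periodic yield y = 0.09. First find Macaulay duration:
  t   CF        PV=CF/(1+0.09)^t    t·PV
  1       125.00       114.6789       114.6789
  2       125.00       105.2100       210.4200
  3       125.00        96.5229       289.5688
  4       125.00        88.5532       354.2126
  5       125.00        81.2414       406.2071
  6     2,115.00     1,261.1054     7,566.6324
  Σ                  1,747.3118     8,941.7198
P = 1,747.3118; Macaulay duration = 8,941.7198 / 1,747.3118 = 5.11742 years.
Modified duration = D_Mac / (1 + y) = 5.11742 / 1.09 = 4.69488 years.

4.695 years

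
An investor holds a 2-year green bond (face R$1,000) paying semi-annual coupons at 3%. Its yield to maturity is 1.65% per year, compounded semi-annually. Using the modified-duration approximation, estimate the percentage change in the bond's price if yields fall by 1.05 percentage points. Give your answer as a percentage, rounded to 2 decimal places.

Periodic yield y = 0.00825. Modified duration first:
  t   CF        PV=CF/(1+0.00825)^t    t·PV
  1        15.00        14.8773        14.8773
  2        15.00        14.7555        29.5111
  3        15.00        14.6348        43.9044
  4     1,015.00       982.1846     3,928.7384
  Σ                  1,026.4522     4,017.0311
P = 1,026.4522; D_Mac = 3.91351 half-year periods = 1.95676 yrs; D_mod = 1.95676/(1+0.00825) = 1.94074 yrs.
ΔP/P ≈ -D_mod · Δy = -1.94074 × (-0.0105) = +0.020378 = +2.0378%.

+2.04%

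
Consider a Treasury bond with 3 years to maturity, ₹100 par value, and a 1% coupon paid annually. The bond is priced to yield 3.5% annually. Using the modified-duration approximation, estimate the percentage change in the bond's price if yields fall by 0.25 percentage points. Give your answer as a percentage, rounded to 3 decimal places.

+0.717%

Periodic yield y = 0.035. Modified duration first:
  t   CF        PV=CF/(1+0.035)^t    t·PV
  1         1.00         0.9662         0.9662
  2         1.00         0.9335         1.8670
  3       101.00        91.0962       273.2886
  Σ                     92.9959       276.1218
P = 92.9959; D_Mac = 2.96918 yrs; D_mod = 2.96918/(1+0.035) = 2.86878 yrs.
ΔP/P ≈ -D_mod · Δy = -2.86878 × (-0.0025) = +0.007172 = +0.7172%.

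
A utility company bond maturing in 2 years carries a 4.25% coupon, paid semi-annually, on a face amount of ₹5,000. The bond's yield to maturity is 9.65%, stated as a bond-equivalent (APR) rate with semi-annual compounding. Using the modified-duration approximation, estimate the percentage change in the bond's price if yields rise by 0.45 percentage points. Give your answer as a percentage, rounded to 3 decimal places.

-0.831%

Periodic yield y = 0.04825. Modified duration first:
  t   CF        PV=CF/(1+0.04825)^t    t·PV
  1       106.25       101.3594       101.3594
  2       106.25        96.6939       193.3879
  3       106.25        92.2432       276.7296
  4     5,106.25     4,229.0478    16,916.1910
  Σ                  4,519.3443    17,487.6679
P = 4,519.3443; D_Mac = 3.86951 half-year periods = 1.93476 yrs; D_mod = 1.93476/(1+0.04825) = 1.84570 yrs.
ΔP/P ≈ -D_mod · Δy = -1.84570 × (+0.0045) = -0.008306 = -0.8306%.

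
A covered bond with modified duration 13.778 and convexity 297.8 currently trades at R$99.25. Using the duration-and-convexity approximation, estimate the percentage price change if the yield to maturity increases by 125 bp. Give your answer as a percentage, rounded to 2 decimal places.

-14.90%

Duration effect: -D_mod·Δy = -13.778 × (+0.0125) = -0.172225
Convexity effect: ½·C·(Δy)² = 0.5 × 297.8 × (0.0125)² = +0.023265625
ΔP/P ≈ -0.172225 + 0.023265625 = -0.148959375
= -14.8959375%.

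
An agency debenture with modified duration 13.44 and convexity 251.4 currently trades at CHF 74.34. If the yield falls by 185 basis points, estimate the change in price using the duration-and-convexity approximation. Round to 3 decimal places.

Duration effect: -D_mod·Δy = -13.44 × (-0.0185) = +0.248640
Convexity effect: ½·C·(Δy)² = 0.5 × 251.4 × (-0.0185)² = +0.043020825
ΔP/P ≈ +0.248640 + 0.043020825 = +0.291660825
ΔP ≈ 74.34 × (+0.291660825) = +21.6820657305.

+CHF 21.682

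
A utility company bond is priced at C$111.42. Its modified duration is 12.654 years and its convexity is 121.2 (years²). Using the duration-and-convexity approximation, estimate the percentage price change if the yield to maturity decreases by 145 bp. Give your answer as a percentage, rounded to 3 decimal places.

Duration effect: -D_mod·Δy = -12.654 × (-0.0145) = +0.183483
Convexity effect: ½·C·(Δy)² = 0.5 × 121.2 × (-0.0145)² = +0.01274115
ΔP/P ≈ +0.183483 + 0.01274115 = +0.19622415
= +19.622415%.

+19.622%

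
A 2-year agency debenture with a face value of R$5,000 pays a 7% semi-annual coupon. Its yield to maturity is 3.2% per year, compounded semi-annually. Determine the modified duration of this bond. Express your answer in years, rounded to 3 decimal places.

Periodic yield y = 0.016. First find Macaulay duration:
  t   CF        PV=CF/(1+0.016)^t    t·PV
  1       175.00       172.2441       172.2441
  2       175.00       169.5316       339.0632
  3       175.00       166.8618       500.5854
  4     5,175.00     4,856.6356    19,426.5425
  Σ                  5,365.2731    20,438.4352
P = 5,365.2731; Macaulay duration = 20,438.4352 / 5,365.2731 = 3.80939 half-year periods = 1.90470 years.
Modified duration = D_Mac / (1 + y) = 1.90470 / 1.016 = 1.87470 years.

1.875 years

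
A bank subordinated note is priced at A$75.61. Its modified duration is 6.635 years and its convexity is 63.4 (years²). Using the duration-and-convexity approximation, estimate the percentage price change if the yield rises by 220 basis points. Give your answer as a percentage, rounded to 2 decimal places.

Duration effect: -D_mod·Δy = -6.635 × (+0.022) = -0.145970
Convexity effect: ½·C·(Δy)² = 0.5 × 63.4 × (0.022)² = +0.0153428
ΔP/P ≈ -0.145970 + 0.0153428 = -0.1306272
= -13.06272%.

-13.06%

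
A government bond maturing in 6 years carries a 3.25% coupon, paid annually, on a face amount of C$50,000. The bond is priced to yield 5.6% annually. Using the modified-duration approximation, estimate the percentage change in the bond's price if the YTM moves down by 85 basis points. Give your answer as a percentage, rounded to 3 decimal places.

Periodic yield y = 0.056. Modified duration first:
  t   CF        PV=CF/(1+0.056)^t    t·PV
  1     1,625.00     1,538.8258     1,538.8258
  2     1,625.00     1,457.2214     2,914.4427
  3     1,625.00     1,379.9445     4,139.8334
  4     1,625.00     1,306.7656     5,227.0624
  5     1,625.00     1,237.4674     6,187.3371
  6    51,625.00    37,228.5872   223,371.5233
  Σ                 44,148.8118   243,379.0247
P = 44,148.8118; D_Mac = 5.51270 yrs; D_mod = 5.51270/(1+0.056) = 5.22036 yrs.
ΔP/P ≈ -D_mod · Δy = -5.22036 × (-0.0085) = +0.044373 = +4.4373%.

+4.437%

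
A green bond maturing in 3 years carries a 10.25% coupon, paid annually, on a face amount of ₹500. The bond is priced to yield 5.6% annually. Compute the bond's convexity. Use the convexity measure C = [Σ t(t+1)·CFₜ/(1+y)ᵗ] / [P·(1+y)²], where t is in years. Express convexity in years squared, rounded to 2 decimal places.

9.55

With y = 0.056:
  t   CF        PV=CF/(1+0.056)^t    t·PV        t(t+1)·PV
  1        51.25        48.5322        48.5322          97.0644
  2        51.25        45.9585        91.9170         275.7511
  3       551.25       468.1196     1,404.3589       5,617.4355
  Σ                    562.6103     1,544.8081       5,990.2510
P = 562.6103.
Convexity = Σ t(t+1)·PV / [P·(1+y)²] = 5,990.2510 / (562.6103 × 1.115136) = 9.54794.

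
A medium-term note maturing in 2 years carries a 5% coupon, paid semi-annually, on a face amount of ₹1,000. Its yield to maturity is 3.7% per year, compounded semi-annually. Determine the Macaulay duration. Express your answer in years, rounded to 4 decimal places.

1.9290 years

Periodic yield y = 0.0185. Discount each cash flow and weight by its period:
  t   CF        PV=CF/(1+0.0185)^t    t·PV
  1        25.00        24.5459        24.5459
  2        25.00        24.1000        48.2001
  3        25.00        23.6623        70.9869
  4     1,025.00       952.5323     3,810.1294
  Σ                  1,024.8406     3,953.8623
Price P = Σ PV = 1,024.8406.
Macaulay duration = Σ(t·PV) / P = 3,953.8623 / 1,024.8406 = 3.85803 half-year periods.
In years: 3.85803 / 2 = 1.92901 years.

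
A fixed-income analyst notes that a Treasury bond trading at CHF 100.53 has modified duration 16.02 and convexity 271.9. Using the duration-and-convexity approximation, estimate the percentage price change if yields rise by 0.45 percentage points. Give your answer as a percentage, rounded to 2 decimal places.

Duration effect: -D_mod·Δy = -16.02 × (+0.0045) = -0.072090
Convexity effect: ½·C·(Δy)² = 0.5 × 271.9 × (0.0045)² = +0.0027529875
ΔP/P ≈ -0.072090 + 0.0027529875 = -0.0693370125
= -6.93370125%.

-6.93%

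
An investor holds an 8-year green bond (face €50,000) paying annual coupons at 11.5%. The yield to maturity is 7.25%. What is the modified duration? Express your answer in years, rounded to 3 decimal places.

5.500 years

Periodic yield y = 0.0725. First find Macaulay duration:
  t   CF        PV=CF/(1+0.0725)^t    t·PV
  1     5,750.00     5,361.3054     5,361.3054
  2     5,750.00     4,998.8861     9,997.7722
  3     5,750.00     4,660.9661    13,982.8982
  4     5,750.00     4,345.8891    17,383.5565
  5     5,750.00     4,052.1111    20,260.5553
  6     5,750.00     3,778.1921    22,669.1528
  7     5,750.00     3,522.7899    24,659.5291
  8    55,750.00    31,846.8487   254,774.7897
  Σ                 62,566.9885   369,089.5592
P = 62,566.9885; Macaulay duration = 369,089.5592 / 62,566.9885 = 5.89911 years.
Modified duration = D_Mac / (1 + y) = 5.89911 / 1.0725 = 5.50034 years.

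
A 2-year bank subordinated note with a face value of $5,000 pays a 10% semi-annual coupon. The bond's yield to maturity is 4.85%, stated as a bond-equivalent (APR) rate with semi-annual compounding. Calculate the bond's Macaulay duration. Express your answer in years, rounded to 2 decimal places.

1.87 years

Periodic yield y = 0.02425. Discount each cash flow and weight by its period:
  t   CF        PV=CF/(1+0.02425)^t    t·PV
  1       250.00       244.0810       244.0810
  2       250.00       238.3022       476.6044
  3       250.00       232.6602       697.9806
  4     5,250.00     4,770.1871    19,080.7484
  Σ                  5,485.2305    20,499.4144
Price P = Σ PV = 5,485.2305.
Macaulay duration = Σ(t·PV) / P = 20,499.4144 / 5,485.2305 = 3.73720 half-year periods.
In years: 3.73720 / 2 = 1.86860 years.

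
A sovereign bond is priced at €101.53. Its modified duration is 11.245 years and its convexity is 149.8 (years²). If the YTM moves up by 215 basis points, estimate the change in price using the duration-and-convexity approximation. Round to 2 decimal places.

-€21.03

Duration effect: -D_mod·Δy = -11.245 × (+0.0215) = -0.2417675
Convexity effect: ½·C·(Δy)² = 0.5 × 149.8 × (0.0215)² = +0.034622525
ΔP/P ≈ -0.2417675 + 0.034622525 = -0.207144975
ΔP ≈ 101.53 × (-0.207144975) = -21.03142931175.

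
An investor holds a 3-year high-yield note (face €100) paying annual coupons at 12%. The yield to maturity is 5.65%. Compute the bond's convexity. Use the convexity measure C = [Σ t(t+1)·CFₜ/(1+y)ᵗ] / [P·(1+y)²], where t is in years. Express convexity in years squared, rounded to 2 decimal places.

9.39

With y = 0.0565:
  t   CF        PV=CF/(1+0.0565)^t    t·PV        t(t+1)·PV
  1        12.00        11.3583        11.3583          22.7165
  2        12.00        10.7508        21.5017          64.5050
  3       112.00        94.9750       284.9251       1,139.7006
  Σ                    117.0841       317.7851       1,226.9221
P = 117.0841.
Convexity = Σ t(t+1)·PV / [P·(1+y)²] = 1,226.9221 / (117.0841 × 1.116192) = 9.38815.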